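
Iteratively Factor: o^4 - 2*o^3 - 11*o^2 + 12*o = (o - 1)*(o^3 - o^2 - 12*o) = (o - 1)*(o + 3)*(o^2 - 4*o) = (o - 4)*(o - 1)*(o + 3)*(o)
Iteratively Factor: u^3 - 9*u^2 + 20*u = (u)*(u^2 - 9*u + 20) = u*(u - 5)*(u - 4)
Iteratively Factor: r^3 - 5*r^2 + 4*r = (r - 1)*(r^2 - 4*r) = r*(r - 1)*(r - 4)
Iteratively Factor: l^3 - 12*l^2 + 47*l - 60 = (l - 3)*(l^2 - 9*l + 20) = (l - 4)*(l - 3)*(l - 5)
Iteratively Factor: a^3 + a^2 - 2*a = (a + 2)*(a^2 - a) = (a - 1)*(a + 2)*(a)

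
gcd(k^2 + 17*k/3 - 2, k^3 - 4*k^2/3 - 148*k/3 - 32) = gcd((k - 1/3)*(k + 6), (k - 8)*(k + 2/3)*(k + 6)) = k + 6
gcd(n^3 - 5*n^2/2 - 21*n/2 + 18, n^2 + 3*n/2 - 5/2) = 1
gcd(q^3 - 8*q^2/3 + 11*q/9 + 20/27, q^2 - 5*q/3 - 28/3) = 1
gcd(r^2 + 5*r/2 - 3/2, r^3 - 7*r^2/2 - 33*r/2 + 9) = r^2 + 5*r/2 - 3/2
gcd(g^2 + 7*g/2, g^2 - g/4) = g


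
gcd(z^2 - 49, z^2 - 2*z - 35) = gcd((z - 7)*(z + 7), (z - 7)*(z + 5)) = z - 7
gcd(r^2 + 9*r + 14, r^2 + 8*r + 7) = r + 7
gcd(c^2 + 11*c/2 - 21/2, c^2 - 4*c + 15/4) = c - 3/2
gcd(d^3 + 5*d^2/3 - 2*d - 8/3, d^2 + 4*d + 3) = d + 1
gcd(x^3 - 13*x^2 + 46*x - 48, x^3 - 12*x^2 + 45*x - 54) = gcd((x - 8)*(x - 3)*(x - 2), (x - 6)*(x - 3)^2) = x - 3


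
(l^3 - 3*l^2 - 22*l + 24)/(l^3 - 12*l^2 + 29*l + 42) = (l^2 + 3*l - 4)/(l^2 - 6*l - 7)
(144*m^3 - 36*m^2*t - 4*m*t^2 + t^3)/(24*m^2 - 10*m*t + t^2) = 6*m + t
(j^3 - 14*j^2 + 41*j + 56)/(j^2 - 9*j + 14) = (j^2 - 7*j - 8)/(j - 2)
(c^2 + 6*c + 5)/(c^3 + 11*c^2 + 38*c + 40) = (c + 1)/(c^2 + 6*c + 8)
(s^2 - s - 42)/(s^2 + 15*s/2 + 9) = 2*(s - 7)/(2*s + 3)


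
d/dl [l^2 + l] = 2*l + 1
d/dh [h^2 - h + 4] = 2*h - 1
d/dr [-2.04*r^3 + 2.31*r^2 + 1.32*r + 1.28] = -6.12*r^2 + 4.62*r + 1.32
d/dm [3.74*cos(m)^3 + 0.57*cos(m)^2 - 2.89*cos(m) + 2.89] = (-11.22*cos(m)^2 - 1.14*cos(m) + 2.89)*sin(m)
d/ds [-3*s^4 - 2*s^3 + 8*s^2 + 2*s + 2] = -12*s^3 - 6*s^2 + 16*s + 2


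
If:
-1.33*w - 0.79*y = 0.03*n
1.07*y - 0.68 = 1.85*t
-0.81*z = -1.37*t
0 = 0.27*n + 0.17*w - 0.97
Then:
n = 0.387815491379739*z + 3.88545065737367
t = 0.591240875912409*z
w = -0.61594225101488*z - 0.465127514652305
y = 1.02223889760557*z + 0.635514018691589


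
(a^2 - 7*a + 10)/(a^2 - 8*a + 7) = (a^2 - 7*a + 10)/(a^2 - 8*a + 7)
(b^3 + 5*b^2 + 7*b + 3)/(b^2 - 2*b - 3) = (b^2 + 4*b + 3)/(b - 3)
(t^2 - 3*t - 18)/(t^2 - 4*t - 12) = (t + 3)/(t + 2)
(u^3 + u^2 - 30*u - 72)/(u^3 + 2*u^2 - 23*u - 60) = (u - 6)/(u - 5)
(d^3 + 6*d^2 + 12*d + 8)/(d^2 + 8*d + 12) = (d^2 + 4*d + 4)/(d + 6)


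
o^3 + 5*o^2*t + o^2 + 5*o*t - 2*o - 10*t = (o - 1)*(o + 2)*(o + 5*t)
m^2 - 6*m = m*(m - 6)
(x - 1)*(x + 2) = x^2 + x - 2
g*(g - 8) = g^2 - 8*g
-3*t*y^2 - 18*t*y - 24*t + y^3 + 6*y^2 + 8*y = (-3*t + y)*(y + 2)*(y + 4)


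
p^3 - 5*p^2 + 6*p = p*(p - 3)*(p - 2)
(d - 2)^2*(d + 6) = d^3 + 2*d^2 - 20*d + 24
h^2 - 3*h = h*(h - 3)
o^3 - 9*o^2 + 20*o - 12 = (o - 6)*(o - 2)*(o - 1)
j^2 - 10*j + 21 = (j - 7)*(j - 3)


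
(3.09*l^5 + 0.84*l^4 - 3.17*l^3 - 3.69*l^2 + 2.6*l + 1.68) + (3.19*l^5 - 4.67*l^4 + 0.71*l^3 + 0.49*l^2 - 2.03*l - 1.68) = 6.28*l^5 - 3.83*l^4 - 2.46*l^3 - 3.2*l^2 + 0.57*l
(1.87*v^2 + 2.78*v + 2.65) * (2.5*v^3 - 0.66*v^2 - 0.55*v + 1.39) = 4.675*v^5 + 5.7158*v^4 + 3.7617*v^3 - 0.6787*v^2 + 2.4067*v + 3.6835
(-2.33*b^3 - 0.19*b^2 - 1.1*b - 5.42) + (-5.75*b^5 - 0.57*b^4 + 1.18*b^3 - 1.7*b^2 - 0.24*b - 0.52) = -5.75*b^5 - 0.57*b^4 - 1.15*b^3 - 1.89*b^2 - 1.34*b - 5.94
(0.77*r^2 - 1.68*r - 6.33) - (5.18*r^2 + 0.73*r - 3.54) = -4.41*r^2 - 2.41*r - 2.79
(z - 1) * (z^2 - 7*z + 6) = z^3 - 8*z^2 + 13*z - 6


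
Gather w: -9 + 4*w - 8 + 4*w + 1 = 8*w - 16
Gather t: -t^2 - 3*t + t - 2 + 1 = -t^2 - 2*t - 1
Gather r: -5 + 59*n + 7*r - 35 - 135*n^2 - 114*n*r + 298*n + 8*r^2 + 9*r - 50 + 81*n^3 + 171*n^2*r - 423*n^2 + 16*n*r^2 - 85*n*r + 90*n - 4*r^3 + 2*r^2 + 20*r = 81*n^3 - 558*n^2 + 447*n - 4*r^3 + r^2*(16*n + 10) + r*(171*n^2 - 199*n + 36) - 90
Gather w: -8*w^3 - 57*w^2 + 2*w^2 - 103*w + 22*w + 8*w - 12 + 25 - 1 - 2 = -8*w^3 - 55*w^2 - 73*w + 10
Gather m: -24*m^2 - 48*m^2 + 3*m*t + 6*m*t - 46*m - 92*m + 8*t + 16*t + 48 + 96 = -72*m^2 + m*(9*t - 138) + 24*t + 144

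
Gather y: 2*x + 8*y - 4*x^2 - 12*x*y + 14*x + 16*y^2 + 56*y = -4*x^2 + 16*x + 16*y^2 + y*(64 - 12*x)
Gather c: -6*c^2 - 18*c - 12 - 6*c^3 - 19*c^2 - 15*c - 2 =-6*c^3 - 25*c^2 - 33*c - 14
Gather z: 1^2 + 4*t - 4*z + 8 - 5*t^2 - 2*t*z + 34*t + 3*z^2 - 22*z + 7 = -5*t^2 + 38*t + 3*z^2 + z*(-2*t - 26) + 16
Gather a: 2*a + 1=2*a + 1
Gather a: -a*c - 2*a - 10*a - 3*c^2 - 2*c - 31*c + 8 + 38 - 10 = a*(-c - 12) - 3*c^2 - 33*c + 36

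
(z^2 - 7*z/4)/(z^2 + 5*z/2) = (4*z - 7)/(2*(2*z + 5))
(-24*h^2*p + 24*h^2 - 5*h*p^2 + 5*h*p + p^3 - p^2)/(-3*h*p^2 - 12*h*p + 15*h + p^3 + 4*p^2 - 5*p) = (-24*h^2 - 5*h*p + p^2)/(-3*h*p - 15*h + p^2 + 5*p)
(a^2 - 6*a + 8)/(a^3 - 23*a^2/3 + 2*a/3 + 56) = 3*(a - 2)/(3*a^2 - 11*a - 42)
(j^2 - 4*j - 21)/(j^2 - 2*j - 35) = (j + 3)/(j + 5)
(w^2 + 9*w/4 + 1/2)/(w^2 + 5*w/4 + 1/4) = (w + 2)/(w + 1)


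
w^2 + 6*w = w*(w + 6)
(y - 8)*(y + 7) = y^2 - y - 56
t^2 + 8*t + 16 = (t + 4)^2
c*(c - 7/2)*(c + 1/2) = c^3 - 3*c^2 - 7*c/4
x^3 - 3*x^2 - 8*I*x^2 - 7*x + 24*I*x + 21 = (x - 3)*(x - 7*I)*(x - I)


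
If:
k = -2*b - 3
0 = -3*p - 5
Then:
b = -k/2 - 3/2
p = -5/3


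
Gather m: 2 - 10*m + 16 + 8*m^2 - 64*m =8*m^2 - 74*m + 18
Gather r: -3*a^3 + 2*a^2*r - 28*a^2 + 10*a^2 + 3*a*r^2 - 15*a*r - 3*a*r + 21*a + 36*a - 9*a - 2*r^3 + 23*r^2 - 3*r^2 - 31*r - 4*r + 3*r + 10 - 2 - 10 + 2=-3*a^3 - 18*a^2 + 48*a - 2*r^3 + r^2*(3*a + 20) + r*(2*a^2 - 18*a - 32)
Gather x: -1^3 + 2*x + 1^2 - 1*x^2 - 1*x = -x^2 + x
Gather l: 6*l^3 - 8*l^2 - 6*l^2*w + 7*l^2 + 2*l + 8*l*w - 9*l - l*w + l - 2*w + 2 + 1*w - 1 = 6*l^3 + l^2*(-6*w - 1) + l*(7*w - 6) - w + 1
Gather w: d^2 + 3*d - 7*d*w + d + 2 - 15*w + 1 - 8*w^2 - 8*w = d^2 + 4*d - 8*w^2 + w*(-7*d - 23) + 3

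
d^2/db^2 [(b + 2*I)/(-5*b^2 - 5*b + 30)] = 2*(-(b + 2*I)*(2*b + 1)^2 + (3*b + 1 + 2*I)*(b^2 + b - 6))/(5*(b^2 + b - 6)^3)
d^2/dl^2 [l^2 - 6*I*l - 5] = 2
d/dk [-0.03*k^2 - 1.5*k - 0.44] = -0.06*k - 1.5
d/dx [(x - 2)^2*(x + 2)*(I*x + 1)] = 4*I*x^3 + x^2*(3 - 6*I) + x*(-4 - 8*I) - 4 + 8*I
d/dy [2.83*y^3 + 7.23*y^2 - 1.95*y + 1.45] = 8.49*y^2 + 14.46*y - 1.95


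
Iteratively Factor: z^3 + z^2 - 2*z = (z - 1)*(z^2 + 2*z) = (z - 1)*(z + 2)*(z)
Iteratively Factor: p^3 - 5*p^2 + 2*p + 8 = (p - 4)*(p^2 - p - 2) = (p - 4)*(p - 2)*(p + 1)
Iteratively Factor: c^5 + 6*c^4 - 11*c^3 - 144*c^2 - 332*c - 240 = (c + 4)*(c^4 + 2*c^3 - 19*c^2 - 68*c - 60) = (c - 5)*(c + 4)*(c^3 + 7*c^2 + 16*c + 12) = (c - 5)*(c + 2)*(c + 4)*(c^2 + 5*c + 6) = (c - 5)*(c + 2)*(c + 3)*(c + 4)*(c + 2)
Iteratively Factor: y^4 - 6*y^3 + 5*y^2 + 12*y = (y)*(y^3 - 6*y^2 + 5*y + 12) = y*(y + 1)*(y^2 - 7*y + 12) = y*(y - 4)*(y + 1)*(y - 3)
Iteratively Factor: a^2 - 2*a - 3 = (a - 3)*(a + 1)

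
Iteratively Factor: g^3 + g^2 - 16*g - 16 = (g - 4)*(g^2 + 5*g + 4) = (g - 4)*(g + 4)*(g + 1)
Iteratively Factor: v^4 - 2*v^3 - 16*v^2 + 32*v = (v - 2)*(v^3 - 16*v) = (v - 2)*(v + 4)*(v^2 - 4*v) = v*(v - 2)*(v + 4)*(v - 4)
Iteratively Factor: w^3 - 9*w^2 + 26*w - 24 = (w - 2)*(w^2 - 7*w + 12) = (w - 4)*(w - 2)*(w - 3)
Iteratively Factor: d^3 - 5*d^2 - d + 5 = (d - 1)*(d^2 - 4*d - 5) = (d - 1)*(d + 1)*(d - 5)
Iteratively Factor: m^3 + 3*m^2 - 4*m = (m)*(m^2 + 3*m - 4) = m*(m - 1)*(m + 4)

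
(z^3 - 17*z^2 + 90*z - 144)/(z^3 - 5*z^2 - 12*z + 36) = (z^2 - 11*z + 24)/(z^2 + z - 6)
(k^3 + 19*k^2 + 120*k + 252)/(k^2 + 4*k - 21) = (k^2 + 12*k + 36)/(k - 3)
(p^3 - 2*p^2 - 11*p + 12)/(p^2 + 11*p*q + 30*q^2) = (p^3 - 2*p^2 - 11*p + 12)/(p^2 + 11*p*q + 30*q^2)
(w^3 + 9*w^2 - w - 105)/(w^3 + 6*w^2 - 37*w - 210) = (w - 3)/(w - 6)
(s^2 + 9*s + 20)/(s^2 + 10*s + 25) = (s + 4)/(s + 5)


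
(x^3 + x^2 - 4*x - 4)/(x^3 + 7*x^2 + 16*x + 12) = (x^2 - x - 2)/(x^2 + 5*x + 6)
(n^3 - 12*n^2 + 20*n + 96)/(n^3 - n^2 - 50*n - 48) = (n^2 - 4*n - 12)/(n^2 + 7*n + 6)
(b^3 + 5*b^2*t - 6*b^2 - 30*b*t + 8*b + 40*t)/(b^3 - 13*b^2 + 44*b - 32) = (b^2 + 5*b*t - 2*b - 10*t)/(b^2 - 9*b + 8)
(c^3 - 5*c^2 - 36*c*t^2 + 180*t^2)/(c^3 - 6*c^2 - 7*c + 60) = (c^2 - 36*t^2)/(c^2 - c - 12)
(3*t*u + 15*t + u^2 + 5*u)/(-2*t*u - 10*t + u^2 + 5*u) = (-3*t - u)/(2*t - u)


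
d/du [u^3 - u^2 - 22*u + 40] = 3*u^2 - 2*u - 22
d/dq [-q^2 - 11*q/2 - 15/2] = -2*q - 11/2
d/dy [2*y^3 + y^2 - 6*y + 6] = 6*y^2 + 2*y - 6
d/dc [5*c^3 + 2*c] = 15*c^2 + 2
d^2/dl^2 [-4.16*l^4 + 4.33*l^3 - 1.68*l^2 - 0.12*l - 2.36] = -49.92*l^2 + 25.98*l - 3.36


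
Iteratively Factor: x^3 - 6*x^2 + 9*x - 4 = (x - 1)*(x^2 - 5*x + 4) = (x - 4)*(x - 1)*(x - 1)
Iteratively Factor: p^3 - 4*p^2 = (p - 4)*(p^2) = p*(p - 4)*(p)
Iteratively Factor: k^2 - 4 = (k + 2)*(k - 2)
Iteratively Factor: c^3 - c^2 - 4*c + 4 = (c + 2)*(c^2 - 3*c + 2) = (c - 2)*(c + 2)*(c - 1)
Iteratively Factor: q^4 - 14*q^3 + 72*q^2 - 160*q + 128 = (q - 4)*(q^3 - 10*q^2 + 32*q - 32) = (q - 4)*(q - 2)*(q^2 - 8*q + 16) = (q - 4)^2*(q - 2)*(q - 4)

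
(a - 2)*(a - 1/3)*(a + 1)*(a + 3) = a^4 + 5*a^3/3 - 17*a^2/3 - 13*a/3 + 2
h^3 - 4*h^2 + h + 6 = (h - 3)*(h - 2)*(h + 1)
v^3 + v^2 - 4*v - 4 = (v - 2)*(v + 1)*(v + 2)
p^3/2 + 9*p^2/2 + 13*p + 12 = (p/2 + 1)*(p + 3)*(p + 4)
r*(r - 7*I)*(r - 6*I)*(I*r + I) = I*r^4 + 13*r^3 + I*r^3 + 13*r^2 - 42*I*r^2 - 42*I*r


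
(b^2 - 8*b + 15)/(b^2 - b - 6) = (b - 5)/(b + 2)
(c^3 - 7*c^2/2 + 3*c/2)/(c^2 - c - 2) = c*(-2*c^2 + 7*c - 3)/(2*(-c^2 + c + 2))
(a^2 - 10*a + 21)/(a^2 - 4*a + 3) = (a - 7)/(a - 1)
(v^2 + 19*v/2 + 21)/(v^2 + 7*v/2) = (v + 6)/v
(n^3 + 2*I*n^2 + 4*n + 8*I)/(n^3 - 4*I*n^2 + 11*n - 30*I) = (n^2 + 4*I*n - 4)/(n^2 - 2*I*n + 15)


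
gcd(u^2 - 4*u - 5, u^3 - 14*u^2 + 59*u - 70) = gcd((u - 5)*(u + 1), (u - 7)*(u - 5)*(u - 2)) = u - 5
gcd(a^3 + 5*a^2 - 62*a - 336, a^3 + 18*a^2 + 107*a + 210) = a^2 + 13*a + 42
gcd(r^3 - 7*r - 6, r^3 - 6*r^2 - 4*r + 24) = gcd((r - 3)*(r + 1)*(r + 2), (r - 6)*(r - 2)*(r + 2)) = r + 2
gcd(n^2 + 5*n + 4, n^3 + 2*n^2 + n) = n + 1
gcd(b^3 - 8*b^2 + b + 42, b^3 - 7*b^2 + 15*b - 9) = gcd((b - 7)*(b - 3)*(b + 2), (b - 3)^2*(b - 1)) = b - 3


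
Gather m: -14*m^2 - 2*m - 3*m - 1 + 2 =-14*m^2 - 5*m + 1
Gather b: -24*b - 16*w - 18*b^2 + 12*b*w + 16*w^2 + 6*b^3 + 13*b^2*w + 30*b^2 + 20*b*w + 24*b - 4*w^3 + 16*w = 6*b^3 + b^2*(13*w + 12) + 32*b*w - 4*w^3 + 16*w^2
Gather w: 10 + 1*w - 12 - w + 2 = 0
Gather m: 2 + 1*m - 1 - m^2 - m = 1 - m^2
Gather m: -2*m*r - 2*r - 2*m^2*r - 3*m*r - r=-2*m^2*r - 5*m*r - 3*r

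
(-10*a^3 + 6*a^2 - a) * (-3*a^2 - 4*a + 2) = 30*a^5 + 22*a^4 - 41*a^3 + 16*a^2 - 2*a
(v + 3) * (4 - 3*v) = -3*v^2 - 5*v + 12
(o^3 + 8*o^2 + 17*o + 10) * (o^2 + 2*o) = o^5 + 10*o^4 + 33*o^3 + 44*o^2 + 20*o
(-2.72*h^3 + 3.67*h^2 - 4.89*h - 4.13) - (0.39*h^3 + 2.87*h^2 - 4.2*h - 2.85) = -3.11*h^3 + 0.8*h^2 - 0.69*h - 1.28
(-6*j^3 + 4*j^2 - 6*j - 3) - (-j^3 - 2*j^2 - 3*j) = -5*j^3 + 6*j^2 - 3*j - 3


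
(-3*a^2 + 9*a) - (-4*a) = -3*a^2 + 13*a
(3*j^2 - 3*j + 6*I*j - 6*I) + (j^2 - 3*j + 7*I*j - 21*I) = 4*j^2 - 6*j + 13*I*j - 27*I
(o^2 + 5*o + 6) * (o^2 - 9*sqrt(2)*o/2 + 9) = o^4 - 9*sqrt(2)*o^3/2 + 5*o^3 - 45*sqrt(2)*o^2/2 + 15*o^2 - 27*sqrt(2)*o + 45*o + 54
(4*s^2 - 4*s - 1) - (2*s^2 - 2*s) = 2*s^2 - 2*s - 1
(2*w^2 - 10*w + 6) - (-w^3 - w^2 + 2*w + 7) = w^3 + 3*w^2 - 12*w - 1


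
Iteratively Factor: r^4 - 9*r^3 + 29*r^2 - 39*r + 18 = (r - 3)*(r^3 - 6*r^2 + 11*r - 6) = (r - 3)*(r - 2)*(r^2 - 4*r + 3) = (r - 3)*(r - 2)*(r - 1)*(r - 3)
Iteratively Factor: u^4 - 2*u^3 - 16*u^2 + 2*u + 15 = (u - 1)*(u^3 - u^2 - 17*u - 15) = (u - 1)*(u + 3)*(u^2 - 4*u - 5) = (u - 1)*(u + 1)*(u + 3)*(u - 5)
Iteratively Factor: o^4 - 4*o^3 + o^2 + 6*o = (o - 3)*(o^3 - o^2 - 2*o) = o*(o - 3)*(o^2 - o - 2) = o*(o - 3)*(o + 1)*(o - 2)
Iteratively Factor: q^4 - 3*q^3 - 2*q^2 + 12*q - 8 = (q - 2)*(q^3 - q^2 - 4*q + 4) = (q - 2)*(q - 1)*(q^2 - 4) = (q - 2)^2*(q - 1)*(q + 2)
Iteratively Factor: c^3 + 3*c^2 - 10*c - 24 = (c + 2)*(c^2 + c - 12) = (c - 3)*(c + 2)*(c + 4)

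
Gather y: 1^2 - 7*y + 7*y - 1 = 0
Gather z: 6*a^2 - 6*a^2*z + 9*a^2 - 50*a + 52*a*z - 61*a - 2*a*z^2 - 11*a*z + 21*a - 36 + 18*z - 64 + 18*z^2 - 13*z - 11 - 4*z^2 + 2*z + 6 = 15*a^2 - 90*a + z^2*(14 - 2*a) + z*(-6*a^2 + 41*a + 7) - 105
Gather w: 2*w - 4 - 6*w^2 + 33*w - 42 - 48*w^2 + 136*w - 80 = -54*w^2 + 171*w - 126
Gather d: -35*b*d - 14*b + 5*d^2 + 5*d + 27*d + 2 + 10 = -14*b + 5*d^2 + d*(32 - 35*b) + 12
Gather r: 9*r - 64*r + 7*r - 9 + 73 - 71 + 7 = -48*r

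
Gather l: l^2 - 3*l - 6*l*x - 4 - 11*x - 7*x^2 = l^2 + l*(-6*x - 3) - 7*x^2 - 11*x - 4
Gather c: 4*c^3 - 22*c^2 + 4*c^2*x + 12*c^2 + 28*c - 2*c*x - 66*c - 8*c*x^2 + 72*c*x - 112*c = 4*c^3 + c^2*(4*x - 10) + c*(-8*x^2 + 70*x - 150)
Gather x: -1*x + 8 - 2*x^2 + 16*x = -2*x^2 + 15*x + 8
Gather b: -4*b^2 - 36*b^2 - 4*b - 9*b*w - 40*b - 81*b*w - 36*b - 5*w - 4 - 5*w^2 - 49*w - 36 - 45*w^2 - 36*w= -40*b^2 + b*(-90*w - 80) - 50*w^2 - 90*w - 40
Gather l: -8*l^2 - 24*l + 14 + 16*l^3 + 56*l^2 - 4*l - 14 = 16*l^3 + 48*l^2 - 28*l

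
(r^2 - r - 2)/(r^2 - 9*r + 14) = (r + 1)/(r - 7)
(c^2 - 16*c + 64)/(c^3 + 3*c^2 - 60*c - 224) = (c - 8)/(c^2 + 11*c + 28)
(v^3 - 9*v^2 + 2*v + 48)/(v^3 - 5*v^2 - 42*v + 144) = (v + 2)/(v + 6)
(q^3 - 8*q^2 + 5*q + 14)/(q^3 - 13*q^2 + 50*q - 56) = (q + 1)/(q - 4)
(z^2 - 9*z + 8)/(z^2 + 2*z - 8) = (z^2 - 9*z + 8)/(z^2 + 2*z - 8)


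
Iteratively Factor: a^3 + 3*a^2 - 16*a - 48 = (a + 4)*(a^2 - a - 12) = (a + 3)*(a + 4)*(a - 4)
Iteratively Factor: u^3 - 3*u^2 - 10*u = (u)*(u^2 - 3*u - 10) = u*(u + 2)*(u - 5)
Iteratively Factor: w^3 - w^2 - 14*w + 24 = (w + 4)*(w^2 - 5*w + 6) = (w - 2)*(w + 4)*(w - 3)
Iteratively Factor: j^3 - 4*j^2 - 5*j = (j + 1)*(j^2 - 5*j) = j*(j + 1)*(j - 5)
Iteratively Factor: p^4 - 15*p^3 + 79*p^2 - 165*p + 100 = (p - 4)*(p^3 - 11*p^2 + 35*p - 25) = (p - 5)*(p - 4)*(p^2 - 6*p + 5) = (p - 5)^2*(p - 4)*(p - 1)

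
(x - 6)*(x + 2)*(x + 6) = x^3 + 2*x^2 - 36*x - 72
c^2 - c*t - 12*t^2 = (c - 4*t)*(c + 3*t)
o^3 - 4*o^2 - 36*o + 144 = (o - 6)*(o - 4)*(o + 6)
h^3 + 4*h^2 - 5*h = h*(h - 1)*(h + 5)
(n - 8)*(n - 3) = n^2 - 11*n + 24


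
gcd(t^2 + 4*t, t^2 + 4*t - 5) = 1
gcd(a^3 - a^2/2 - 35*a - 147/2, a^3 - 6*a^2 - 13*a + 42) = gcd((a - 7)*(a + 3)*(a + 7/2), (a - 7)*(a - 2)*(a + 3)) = a^2 - 4*a - 21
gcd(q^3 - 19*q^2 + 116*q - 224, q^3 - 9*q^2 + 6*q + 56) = q^2 - 11*q + 28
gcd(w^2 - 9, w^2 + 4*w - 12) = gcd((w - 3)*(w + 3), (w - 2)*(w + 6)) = 1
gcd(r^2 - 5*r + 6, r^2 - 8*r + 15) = r - 3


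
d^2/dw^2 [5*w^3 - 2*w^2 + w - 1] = 30*w - 4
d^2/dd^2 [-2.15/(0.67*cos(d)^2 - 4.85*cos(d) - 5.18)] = (-3.86054*(1 - cos(d)^2)^2 + 20.959275*cos(d)^3 - 82.350805*cos(d)^2 + 12.0959*cos(d) + 119.93087)/(-0.67*cos(d)^2 + 4.85*cos(d) + 5.18)^3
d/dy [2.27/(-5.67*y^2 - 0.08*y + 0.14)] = (25.7418*y + 0.1816)/(5.67*y^2 + 0.08*y - 0.14)^2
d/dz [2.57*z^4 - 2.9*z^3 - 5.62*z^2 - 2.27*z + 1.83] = 10.28*z^3 - 8.7*z^2 - 11.24*z - 2.27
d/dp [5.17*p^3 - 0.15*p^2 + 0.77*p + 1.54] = 15.51*p^2 - 0.3*p + 0.77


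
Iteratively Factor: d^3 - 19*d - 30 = (d - 5)*(d^2 + 5*d + 6) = (d - 5)*(d + 2)*(d + 3)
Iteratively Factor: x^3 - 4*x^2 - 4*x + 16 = (x - 4)*(x^2 - 4) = (x - 4)*(x - 2)*(x + 2)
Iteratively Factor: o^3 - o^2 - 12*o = (o)*(o^2 - o - 12) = o*(o + 3)*(o - 4)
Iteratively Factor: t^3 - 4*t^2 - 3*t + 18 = (t + 2)*(t^2 - 6*t + 9) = (t - 3)*(t + 2)*(t - 3)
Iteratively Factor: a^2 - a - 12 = (a + 3)*(a - 4)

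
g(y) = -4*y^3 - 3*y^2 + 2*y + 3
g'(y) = -12*y^2 - 6*y + 2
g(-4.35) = 266.78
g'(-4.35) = -198.97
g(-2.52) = 42.92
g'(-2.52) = -59.08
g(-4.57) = 312.98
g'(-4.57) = -221.20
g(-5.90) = 708.29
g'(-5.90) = -380.32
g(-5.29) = 500.61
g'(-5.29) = -302.07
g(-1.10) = 2.49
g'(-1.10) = -5.92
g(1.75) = -24.12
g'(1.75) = -45.25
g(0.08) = 3.14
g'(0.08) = 1.44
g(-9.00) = 2658.00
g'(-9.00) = -916.00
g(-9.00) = 2658.00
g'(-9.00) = -916.00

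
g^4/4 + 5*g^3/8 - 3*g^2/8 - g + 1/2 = (g/4 + 1/2)*(g - 1)*(g - 1/2)*(g + 2)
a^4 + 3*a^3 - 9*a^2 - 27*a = a*(a - 3)*(a + 3)^2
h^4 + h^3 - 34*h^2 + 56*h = h*(h - 4)*(h - 2)*(h + 7)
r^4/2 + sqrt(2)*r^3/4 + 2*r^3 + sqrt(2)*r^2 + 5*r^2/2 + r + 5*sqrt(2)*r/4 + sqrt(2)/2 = (r/2 + 1)*(r + 1)^2*(r + sqrt(2)/2)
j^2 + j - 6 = (j - 2)*(j + 3)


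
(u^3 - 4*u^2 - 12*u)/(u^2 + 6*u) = (u^2 - 4*u - 12)/(u + 6)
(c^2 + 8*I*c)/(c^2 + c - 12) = c*(c + 8*I)/(c^2 + c - 12)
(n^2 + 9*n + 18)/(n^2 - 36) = (n + 3)/(n - 6)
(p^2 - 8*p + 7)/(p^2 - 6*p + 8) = (p^2 - 8*p + 7)/(p^2 - 6*p + 8)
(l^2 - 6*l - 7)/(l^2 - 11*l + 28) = (l + 1)/(l - 4)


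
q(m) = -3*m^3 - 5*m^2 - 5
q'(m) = -9*m^2 - 10*m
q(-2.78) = 20.81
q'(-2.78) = -41.76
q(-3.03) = 32.55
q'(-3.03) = -52.33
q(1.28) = -19.48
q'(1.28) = -27.55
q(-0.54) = -5.99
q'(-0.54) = 2.78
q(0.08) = -5.03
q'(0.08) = -0.86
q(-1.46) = -6.32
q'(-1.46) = -4.58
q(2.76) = -106.16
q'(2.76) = -96.16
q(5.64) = -702.27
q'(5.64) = -342.69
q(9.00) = -2597.00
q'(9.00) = -819.00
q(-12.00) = 4459.00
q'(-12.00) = -1176.00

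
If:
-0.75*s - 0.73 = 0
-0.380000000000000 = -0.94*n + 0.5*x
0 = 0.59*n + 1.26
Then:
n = -2.14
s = -0.97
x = -4.77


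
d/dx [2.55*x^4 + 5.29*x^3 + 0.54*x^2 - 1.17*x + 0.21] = 10.2*x^3 + 15.87*x^2 + 1.08*x - 1.17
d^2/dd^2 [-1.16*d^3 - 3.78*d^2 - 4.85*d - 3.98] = -6.96*d - 7.56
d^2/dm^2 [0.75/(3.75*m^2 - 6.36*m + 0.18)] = (-21.09375*m^2 + 35.775*m + 0.75*(7.5*m - 6.36)*(15.0*m - 12.72) - 1.0125)/(3.75*m^2 - 6.36*m + 0.18)^3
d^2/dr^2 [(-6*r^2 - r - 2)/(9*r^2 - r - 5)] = 6*(-45*r^3 - 432*r^2 - 27*r - 79)/(729*r^6 - 243*r^5 - 1188*r^4 + 269*r^3 + 660*r^2 - 75*r - 125)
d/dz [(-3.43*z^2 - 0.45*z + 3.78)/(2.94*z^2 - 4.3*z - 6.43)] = (16.072*z^2 + 21.8834*z + 19.1475)/(8.6436*z^4 - 25.284*z^3 - 19.3184*z^2 + 55.298*z + 41.3449)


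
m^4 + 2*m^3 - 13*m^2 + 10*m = m*(m - 2)*(m - 1)*(m + 5)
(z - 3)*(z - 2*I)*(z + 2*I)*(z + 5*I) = z^4 - 3*z^3 + 5*I*z^3 + 4*z^2 - 15*I*z^2 - 12*z + 20*I*z - 60*I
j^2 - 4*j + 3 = (j - 3)*(j - 1)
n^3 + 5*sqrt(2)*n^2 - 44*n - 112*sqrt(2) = (n - 4*sqrt(2))*(n + 2*sqrt(2))*(n + 7*sqrt(2))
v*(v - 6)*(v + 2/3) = v^3 - 16*v^2/3 - 4*v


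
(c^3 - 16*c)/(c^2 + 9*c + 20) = c*(c - 4)/(c + 5)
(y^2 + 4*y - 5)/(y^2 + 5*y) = (y - 1)/y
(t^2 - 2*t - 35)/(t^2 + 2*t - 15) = (t - 7)/(t - 3)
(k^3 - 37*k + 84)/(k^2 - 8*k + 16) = (k^2 + 4*k - 21)/(k - 4)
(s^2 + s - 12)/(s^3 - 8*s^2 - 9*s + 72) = (s + 4)/(s^2 - 5*s - 24)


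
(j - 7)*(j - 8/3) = j^2 - 29*j/3 + 56/3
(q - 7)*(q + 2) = q^2 - 5*q - 14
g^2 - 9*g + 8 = (g - 8)*(g - 1)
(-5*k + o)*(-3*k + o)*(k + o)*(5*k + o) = 75*k^4 + 50*k^3*o - 28*k^2*o^2 - 2*k*o^3 + o^4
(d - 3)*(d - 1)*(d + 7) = d^3 + 3*d^2 - 25*d + 21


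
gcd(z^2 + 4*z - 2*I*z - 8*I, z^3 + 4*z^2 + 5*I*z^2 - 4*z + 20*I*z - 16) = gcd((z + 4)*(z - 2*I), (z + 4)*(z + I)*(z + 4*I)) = z + 4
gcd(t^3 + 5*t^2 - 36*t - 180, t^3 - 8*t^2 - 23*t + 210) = t^2 - t - 30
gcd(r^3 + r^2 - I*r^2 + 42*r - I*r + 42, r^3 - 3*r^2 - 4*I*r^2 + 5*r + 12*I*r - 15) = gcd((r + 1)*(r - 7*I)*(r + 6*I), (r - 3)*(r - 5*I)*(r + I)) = 1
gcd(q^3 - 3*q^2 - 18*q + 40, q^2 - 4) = q - 2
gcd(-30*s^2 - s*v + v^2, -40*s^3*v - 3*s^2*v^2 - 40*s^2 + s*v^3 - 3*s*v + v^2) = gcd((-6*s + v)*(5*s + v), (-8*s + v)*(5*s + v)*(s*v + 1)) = 5*s + v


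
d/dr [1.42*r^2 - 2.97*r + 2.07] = 2.84*r - 2.97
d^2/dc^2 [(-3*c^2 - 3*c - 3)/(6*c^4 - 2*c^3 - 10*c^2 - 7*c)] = 6*(-108*c^8 - 180*c^7 - 328*c^6 + 96*c^5 + 372*c^4 - 92*c^3 - 342*c^2 - 210*c - 49)/(c^3*(216*c^9 - 216*c^8 - 1008*c^7 - 44*c^6 + 2184*c^5 + 1836*c^4 - 958*c^3 - 2394*c^2 - 1470*c - 343))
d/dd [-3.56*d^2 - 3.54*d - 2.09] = -7.12*d - 3.54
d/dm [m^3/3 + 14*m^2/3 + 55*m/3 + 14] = m^2 + 28*m/3 + 55/3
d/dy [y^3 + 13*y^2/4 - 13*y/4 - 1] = 3*y^2 + 13*y/2 - 13/4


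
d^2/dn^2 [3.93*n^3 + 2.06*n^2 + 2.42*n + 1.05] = 23.58*n + 4.12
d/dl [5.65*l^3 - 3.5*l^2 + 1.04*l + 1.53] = 16.95*l^2 - 7.0*l + 1.04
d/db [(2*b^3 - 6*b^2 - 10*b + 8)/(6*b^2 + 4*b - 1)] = 2*(6*b^4 + 8*b^3 + 15*b^2 - 42*b - 11)/(36*b^4 + 48*b^3 + 4*b^2 - 8*b + 1)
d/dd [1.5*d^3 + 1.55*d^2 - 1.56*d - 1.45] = 4.5*d^2 + 3.1*d - 1.56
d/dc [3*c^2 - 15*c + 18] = 6*c - 15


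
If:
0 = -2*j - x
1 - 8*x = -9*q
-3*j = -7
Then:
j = 7/3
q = -115/27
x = -14/3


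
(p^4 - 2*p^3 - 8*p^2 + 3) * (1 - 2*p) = -2*p^5 + 5*p^4 + 14*p^3 - 8*p^2 - 6*p + 3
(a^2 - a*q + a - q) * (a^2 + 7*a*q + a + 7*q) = a^4 + 6*a^3*q + 2*a^3 - 7*a^2*q^2 + 12*a^2*q + a^2 - 14*a*q^2 + 6*a*q - 7*q^2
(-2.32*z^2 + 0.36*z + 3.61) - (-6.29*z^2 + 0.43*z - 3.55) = 3.97*z^2 - 0.07*z + 7.16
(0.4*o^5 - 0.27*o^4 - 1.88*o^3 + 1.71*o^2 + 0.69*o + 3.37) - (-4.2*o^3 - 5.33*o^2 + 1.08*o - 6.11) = 0.4*o^5 - 0.27*o^4 + 2.32*o^3 + 7.04*o^2 - 0.39*o + 9.48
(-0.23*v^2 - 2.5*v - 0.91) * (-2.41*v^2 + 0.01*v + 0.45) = 0.5543*v^4 + 6.0227*v^3 + 2.0646*v^2 - 1.1341*v - 0.4095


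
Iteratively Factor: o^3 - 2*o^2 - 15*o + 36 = (o - 3)*(o^2 + o - 12) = (o - 3)*(o + 4)*(o - 3)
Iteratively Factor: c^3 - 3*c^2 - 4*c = (c + 1)*(c^2 - 4*c) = c*(c + 1)*(c - 4)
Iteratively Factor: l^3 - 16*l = (l)*(l^2 - 16) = l*(l + 4)*(l - 4)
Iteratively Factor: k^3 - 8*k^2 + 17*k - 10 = (k - 2)*(k^2 - 6*k + 5) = (k - 2)*(k - 1)*(k - 5)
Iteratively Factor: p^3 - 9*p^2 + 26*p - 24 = (p - 4)*(p^2 - 5*p + 6) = (p - 4)*(p - 2)*(p - 3)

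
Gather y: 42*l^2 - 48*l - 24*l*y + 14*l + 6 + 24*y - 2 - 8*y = 42*l^2 - 34*l + y*(16 - 24*l) + 4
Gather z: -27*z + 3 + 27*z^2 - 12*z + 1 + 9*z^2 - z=36*z^2 - 40*z + 4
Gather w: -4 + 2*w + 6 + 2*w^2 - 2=2*w^2 + 2*w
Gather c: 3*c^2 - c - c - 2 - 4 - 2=3*c^2 - 2*c - 8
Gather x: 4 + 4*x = 4*x + 4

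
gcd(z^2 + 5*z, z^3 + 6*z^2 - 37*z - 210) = z + 5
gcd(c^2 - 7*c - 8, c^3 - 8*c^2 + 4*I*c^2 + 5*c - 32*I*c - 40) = c - 8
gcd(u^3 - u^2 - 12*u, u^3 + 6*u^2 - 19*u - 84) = u^2 - u - 12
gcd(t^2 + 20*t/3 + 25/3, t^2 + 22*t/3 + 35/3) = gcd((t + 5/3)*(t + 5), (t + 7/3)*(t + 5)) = t + 5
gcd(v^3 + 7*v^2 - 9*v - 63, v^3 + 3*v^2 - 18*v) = v - 3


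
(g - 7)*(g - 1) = g^2 - 8*g + 7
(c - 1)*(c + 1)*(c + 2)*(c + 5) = c^4 + 7*c^3 + 9*c^2 - 7*c - 10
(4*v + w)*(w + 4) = 4*v*w + 16*v + w^2 + 4*w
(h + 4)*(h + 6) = h^2 + 10*h + 24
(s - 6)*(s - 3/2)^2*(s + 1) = s^4 - 8*s^3 + 45*s^2/4 + 27*s/4 - 27/2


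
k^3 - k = k*(k - 1)*(k + 1)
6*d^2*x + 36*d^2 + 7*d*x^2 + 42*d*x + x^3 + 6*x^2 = (d + x)*(6*d + x)*(x + 6)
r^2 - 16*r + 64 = (r - 8)^2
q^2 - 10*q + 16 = (q - 8)*(q - 2)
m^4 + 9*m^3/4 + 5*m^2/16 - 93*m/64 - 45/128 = (m - 3/4)*(m + 1/4)*(m + 5/4)*(m + 3/2)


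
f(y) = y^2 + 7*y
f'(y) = 2*y + 7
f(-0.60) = -3.84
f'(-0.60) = 5.80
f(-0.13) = -0.89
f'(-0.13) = 6.74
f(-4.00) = -12.00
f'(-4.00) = -1.00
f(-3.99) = -12.01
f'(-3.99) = -0.98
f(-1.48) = -8.17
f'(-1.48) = 4.04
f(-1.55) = -8.45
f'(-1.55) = 3.90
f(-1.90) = -9.69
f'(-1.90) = 3.20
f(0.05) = 0.35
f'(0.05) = 7.10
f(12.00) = 228.00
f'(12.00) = 31.00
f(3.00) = 30.00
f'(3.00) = 13.00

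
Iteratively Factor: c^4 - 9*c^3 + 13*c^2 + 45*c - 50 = (c - 1)*(c^3 - 8*c^2 + 5*c + 50) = (c - 5)*(c - 1)*(c^2 - 3*c - 10) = (c - 5)*(c - 1)*(c + 2)*(c - 5)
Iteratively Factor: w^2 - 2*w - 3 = (w - 3)*(w + 1)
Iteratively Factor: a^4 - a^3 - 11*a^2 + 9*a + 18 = (a - 2)*(a^3 + a^2 - 9*a - 9) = (a - 2)*(a + 3)*(a^2 - 2*a - 3) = (a - 2)*(a + 1)*(a + 3)*(a - 3)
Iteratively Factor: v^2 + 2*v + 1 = (v + 1)*(v + 1)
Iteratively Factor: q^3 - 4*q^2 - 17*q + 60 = (q + 4)*(q^2 - 8*q + 15) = (q - 3)*(q + 4)*(q - 5)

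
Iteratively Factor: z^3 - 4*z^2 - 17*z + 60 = (z - 5)*(z^2 + z - 12) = (z - 5)*(z - 3)*(z + 4)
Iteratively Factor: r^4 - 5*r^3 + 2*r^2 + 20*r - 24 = (r - 2)*(r^3 - 3*r^2 - 4*r + 12) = (r - 2)*(r + 2)*(r^2 - 5*r + 6) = (r - 3)*(r - 2)*(r + 2)*(r - 2)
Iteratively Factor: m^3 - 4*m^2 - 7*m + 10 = (m + 2)*(m^2 - 6*m + 5) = (m - 5)*(m + 2)*(m - 1)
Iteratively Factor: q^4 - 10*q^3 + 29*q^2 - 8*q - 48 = (q + 1)*(q^3 - 11*q^2 + 40*q - 48) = (q - 4)*(q + 1)*(q^2 - 7*q + 12) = (q - 4)^2*(q + 1)*(q - 3)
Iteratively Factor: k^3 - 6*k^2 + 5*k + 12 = (k - 4)*(k^2 - 2*k - 3) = (k - 4)*(k + 1)*(k - 3)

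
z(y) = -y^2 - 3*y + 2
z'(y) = -2*y - 3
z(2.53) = -11.99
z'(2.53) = -8.06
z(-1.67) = 4.22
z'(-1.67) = 0.34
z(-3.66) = -0.42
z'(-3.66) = 4.32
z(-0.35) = 2.93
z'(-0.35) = -2.30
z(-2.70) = 2.81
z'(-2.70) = 2.40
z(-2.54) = 3.17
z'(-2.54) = 2.08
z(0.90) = -1.51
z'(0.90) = -4.80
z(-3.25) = 1.19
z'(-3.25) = 3.50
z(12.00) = -178.00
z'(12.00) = -27.00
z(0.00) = 2.00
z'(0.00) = -3.00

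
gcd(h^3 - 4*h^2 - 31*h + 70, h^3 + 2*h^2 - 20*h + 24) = h - 2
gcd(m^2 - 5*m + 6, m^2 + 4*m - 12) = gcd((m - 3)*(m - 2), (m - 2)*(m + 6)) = m - 2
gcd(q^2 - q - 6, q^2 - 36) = 1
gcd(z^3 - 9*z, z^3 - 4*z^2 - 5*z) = z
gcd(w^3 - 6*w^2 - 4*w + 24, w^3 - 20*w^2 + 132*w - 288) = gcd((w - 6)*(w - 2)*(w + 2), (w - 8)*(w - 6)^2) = w - 6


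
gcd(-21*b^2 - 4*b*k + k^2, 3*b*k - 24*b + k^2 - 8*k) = 3*b + k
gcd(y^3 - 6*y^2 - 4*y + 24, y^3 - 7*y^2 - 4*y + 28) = y^2 - 4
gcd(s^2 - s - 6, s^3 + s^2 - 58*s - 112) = s + 2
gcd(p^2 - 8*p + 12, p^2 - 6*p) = p - 6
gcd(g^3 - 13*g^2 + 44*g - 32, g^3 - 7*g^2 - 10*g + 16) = g^2 - 9*g + 8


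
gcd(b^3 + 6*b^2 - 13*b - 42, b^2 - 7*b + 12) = b - 3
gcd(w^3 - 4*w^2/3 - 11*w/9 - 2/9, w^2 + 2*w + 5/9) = w + 1/3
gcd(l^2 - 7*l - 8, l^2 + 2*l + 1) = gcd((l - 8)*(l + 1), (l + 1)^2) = l + 1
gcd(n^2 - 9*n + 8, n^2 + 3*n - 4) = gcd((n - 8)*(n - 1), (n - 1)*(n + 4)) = n - 1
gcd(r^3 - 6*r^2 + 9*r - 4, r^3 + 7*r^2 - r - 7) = r - 1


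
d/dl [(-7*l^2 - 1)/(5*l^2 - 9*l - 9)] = (63*l^2 + 136*l - 9)/(25*l^4 - 90*l^3 - 9*l^2 + 162*l + 81)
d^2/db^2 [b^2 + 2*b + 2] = 2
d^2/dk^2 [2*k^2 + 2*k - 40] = 4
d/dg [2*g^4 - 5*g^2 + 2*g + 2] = 8*g^3 - 10*g + 2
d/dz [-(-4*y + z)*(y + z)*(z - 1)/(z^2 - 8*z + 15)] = (-2*(y + z)*(4*y - z)*(z - 4)*(z - 1) + (z^2 - 8*z + 15)*((y + z)*(4*y - z) - (y + z)*(z - 1) + (4*y - z)*(z - 1)))/(z^2 - 8*z + 15)^2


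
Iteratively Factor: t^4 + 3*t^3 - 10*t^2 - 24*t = (t + 4)*(t^3 - t^2 - 6*t) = (t - 3)*(t + 4)*(t^2 + 2*t) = (t - 3)*(t + 2)*(t + 4)*(t)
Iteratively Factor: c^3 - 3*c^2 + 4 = (c - 2)*(c^2 - c - 2) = (c - 2)^2*(c + 1)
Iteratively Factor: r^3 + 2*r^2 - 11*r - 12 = (r + 1)*(r^2 + r - 12) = (r + 1)*(r + 4)*(r - 3)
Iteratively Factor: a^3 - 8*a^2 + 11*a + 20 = (a + 1)*(a^2 - 9*a + 20) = (a - 5)*(a + 1)*(a - 4)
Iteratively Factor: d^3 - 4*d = (d)*(d^2 - 4) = d*(d + 2)*(d - 2)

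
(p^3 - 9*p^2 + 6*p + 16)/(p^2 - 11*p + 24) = (p^2 - p - 2)/(p - 3)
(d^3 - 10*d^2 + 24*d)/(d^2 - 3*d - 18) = d*(d - 4)/(d + 3)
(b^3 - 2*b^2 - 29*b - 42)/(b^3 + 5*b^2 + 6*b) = (b - 7)/b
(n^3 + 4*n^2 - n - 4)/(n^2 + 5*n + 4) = n - 1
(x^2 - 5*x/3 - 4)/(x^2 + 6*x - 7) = (x^2 - 5*x/3 - 4)/(x^2 + 6*x - 7)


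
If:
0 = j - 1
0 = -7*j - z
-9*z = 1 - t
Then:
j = 1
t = -62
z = -7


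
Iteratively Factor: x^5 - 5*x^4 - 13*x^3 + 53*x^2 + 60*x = (x - 4)*(x^4 - x^3 - 17*x^2 - 15*x) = (x - 4)*(x + 1)*(x^3 - 2*x^2 - 15*x) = x*(x - 4)*(x + 1)*(x^2 - 2*x - 15) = x*(x - 4)*(x + 1)*(x + 3)*(x - 5)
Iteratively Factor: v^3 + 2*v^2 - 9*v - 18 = (v - 3)*(v^2 + 5*v + 6) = (v - 3)*(v + 2)*(v + 3)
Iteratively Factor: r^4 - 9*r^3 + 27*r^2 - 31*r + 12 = (r - 3)*(r^3 - 6*r^2 + 9*r - 4) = (r - 3)*(r - 1)*(r^2 - 5*r + 4) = (r - 3)*(r - 1)^2*(r - 4)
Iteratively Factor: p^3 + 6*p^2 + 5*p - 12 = (p + 3)*(p^2 + 3*p - 4) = (p + 3)*(p + 4)*(p - 1)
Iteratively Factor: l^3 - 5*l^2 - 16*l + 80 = (l + 4)*(l^2 - 9*l + 20) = (l - 5)*(l + 4)*(l - 4)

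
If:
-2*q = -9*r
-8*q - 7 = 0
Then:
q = -7/8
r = -7/36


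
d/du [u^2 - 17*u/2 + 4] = 2*u - 17/2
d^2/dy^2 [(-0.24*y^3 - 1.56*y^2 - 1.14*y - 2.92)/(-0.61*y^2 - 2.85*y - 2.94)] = (1.11022302462516e-16*y^5 + 8.88178419700125e-16*y^4 - 1.53776399999999*y^3 + 1.798728*y^2 + 30.638448*y + 44.825856)/(0.226981*y^6 + 3.181455*y^5 + 18.146097*y^4 + 53.816265*y^3 + 87.458238*y^2 + 73.90278*y + 25.412184)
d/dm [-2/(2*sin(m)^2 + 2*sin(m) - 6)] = (2*sin(m) + 1)*cos(m)/(sin(m)^2 + sin(m) - 3)^2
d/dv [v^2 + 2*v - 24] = 2*v + 2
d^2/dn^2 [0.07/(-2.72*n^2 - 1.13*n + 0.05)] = (1.035776*n^2 + 0.430304*n - 0.07*(5.44*n + 1.13)*(10.88*n + 2.26) - 0.01904)/(2.72*n^2 + 1.13*n - 0.05)^3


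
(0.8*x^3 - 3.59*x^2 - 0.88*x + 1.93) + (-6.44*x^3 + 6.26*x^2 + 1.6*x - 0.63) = -5.64*x^3 + 2.67*x^2 + 0.72*x + 1.3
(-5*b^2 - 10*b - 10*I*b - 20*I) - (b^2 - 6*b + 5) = -6*b^2 - 4*b - 10*I*b - 5 - 20*I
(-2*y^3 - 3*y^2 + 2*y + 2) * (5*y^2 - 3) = -10*y^5 - 15*y^4 + 16*y^3 + 19*y^2 - 6*y - 6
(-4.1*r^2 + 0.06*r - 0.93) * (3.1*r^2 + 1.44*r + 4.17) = -12.71*r^4 - 5.718*r^3 - 19.8936*r^2 - 1.089*r - 3.8781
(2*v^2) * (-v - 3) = -2*v^3 - 6*v^2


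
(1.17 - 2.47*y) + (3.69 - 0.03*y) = 4.86 - 2.5*y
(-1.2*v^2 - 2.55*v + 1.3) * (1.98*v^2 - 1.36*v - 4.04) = -2.376*v^4 - 3.417*v^3 + 10.89*v^2 + 8.534*v - 5.252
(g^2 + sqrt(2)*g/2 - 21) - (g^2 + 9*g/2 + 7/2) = -9*g/2 + sqrt(2)*g/2 - 49/2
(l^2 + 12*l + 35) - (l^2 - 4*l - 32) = 16*l + 67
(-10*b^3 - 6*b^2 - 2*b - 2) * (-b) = 10*b^4 + 6*b^3 + 2*b^2 + 2*b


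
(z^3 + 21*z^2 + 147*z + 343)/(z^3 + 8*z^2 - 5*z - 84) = (z^2 + 14*z + 49)/(z^2 + z - 12)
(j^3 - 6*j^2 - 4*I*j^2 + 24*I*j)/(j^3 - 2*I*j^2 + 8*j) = (j - 6)/(j + 2*I)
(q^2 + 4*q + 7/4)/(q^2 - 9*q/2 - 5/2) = (q + 7/2)/(q - 5)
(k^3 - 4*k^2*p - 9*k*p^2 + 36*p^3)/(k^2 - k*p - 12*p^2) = k - 3*p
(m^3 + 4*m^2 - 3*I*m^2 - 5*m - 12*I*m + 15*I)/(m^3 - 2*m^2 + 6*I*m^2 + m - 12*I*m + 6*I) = (m^2 + m*(5 - 3*I) - 15*I)/(m^2 + m*(-1 + 6*I) - 6*I)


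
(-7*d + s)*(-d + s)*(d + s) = 7*d^3 - d^2*s - 7*d*s^2 + s^3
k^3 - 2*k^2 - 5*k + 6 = (k - 3)*(k - 1)*(k + 2)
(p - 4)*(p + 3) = p^2 - p - 12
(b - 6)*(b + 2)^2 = b^3 - 2*b^2 - 20*b - 24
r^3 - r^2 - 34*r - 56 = (r - 7)*(r + 2)*(r + 4)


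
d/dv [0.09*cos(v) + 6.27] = -0.09*sin(v)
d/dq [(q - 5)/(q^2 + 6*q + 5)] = (q^2 + 6*q - 2*(q - 5)*(q + 3) + 5)/(q^2 + 6*q + 5)^2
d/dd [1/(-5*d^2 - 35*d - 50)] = (2*d + 7)/(5*(d^2 + 7*d + 10)^2)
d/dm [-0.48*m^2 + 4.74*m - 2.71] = 4.74 - 0.96*m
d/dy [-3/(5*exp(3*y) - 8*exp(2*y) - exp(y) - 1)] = (45*exp(2*y) - 48*exp(y) - 3)*exp(y)/(-5*exp(3*y) + 8*exp(2*y) + exp(y) + 1)^2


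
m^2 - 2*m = m*(m - 2)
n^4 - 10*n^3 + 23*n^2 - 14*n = n*(n - 7)*(n - 2)*(n - 1)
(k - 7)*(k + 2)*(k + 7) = k^3 + 2*k^2 - 49*k - 98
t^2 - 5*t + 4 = (t - 4)*(t - 1)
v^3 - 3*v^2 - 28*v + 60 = (v - 6)*(v - 2)*(v + 5)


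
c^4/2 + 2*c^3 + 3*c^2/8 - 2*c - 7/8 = (c/2 + 1/2)*(c - 1)*(c + 1/2)*(c + 7/2)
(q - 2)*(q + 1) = q^2 - q - 2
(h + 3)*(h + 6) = h^2 + 9*h + 18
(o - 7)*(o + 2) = o^2 - 5*o - 14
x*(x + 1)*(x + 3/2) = x^3 + 5*x^2/2 + 3*x/2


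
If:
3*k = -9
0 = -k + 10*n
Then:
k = -3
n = -3/10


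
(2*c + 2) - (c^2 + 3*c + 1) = -c^2 - c + 1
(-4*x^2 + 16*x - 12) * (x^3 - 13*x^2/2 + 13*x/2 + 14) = -4*x^5 + 42*x^4 - 142*x^3 + 126*x^2 + 146*x - 168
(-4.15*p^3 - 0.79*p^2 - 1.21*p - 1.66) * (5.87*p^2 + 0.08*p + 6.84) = -24.3605*p^5 - 4.9693*p^4 - 35.5519*p^3 - 15.2446*p^2 - 8.4092*p - 11.3544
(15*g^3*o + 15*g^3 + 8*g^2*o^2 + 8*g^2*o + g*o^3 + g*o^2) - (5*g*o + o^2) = 15*g^3*o + 15*g^3 + 8*g^2*o^2 + 8*g^2*o + g*o^3 + g*o^2 - 5*g*o - o^2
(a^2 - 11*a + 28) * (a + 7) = a^3 - 4*a^2 - 49*a + 196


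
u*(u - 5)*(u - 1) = u^3 - 6*u^2 + 5*u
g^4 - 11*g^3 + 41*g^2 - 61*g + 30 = (g - 5)*(g - 3)*(g - 2)*(g - 1)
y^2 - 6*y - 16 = (y - 8)*(y + 2)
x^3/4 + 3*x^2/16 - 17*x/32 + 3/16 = (x/4 + 1/2)*(x - 3/4)*(x - 1/2)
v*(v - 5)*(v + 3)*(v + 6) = v^4 + 4*v^3 - 27*v^2 - 90*v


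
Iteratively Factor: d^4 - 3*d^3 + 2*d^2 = (d - 2)*(d^3 - d^2) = (d - 2)*(d - 1)*(d^2) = d*(d - 2)*(d - 1)*(d)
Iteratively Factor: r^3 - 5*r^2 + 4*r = (r - 4)*(r^2 - r) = (r - 4)*(r - 1)*(r)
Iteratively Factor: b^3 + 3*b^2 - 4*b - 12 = (b - 2)*(b^2 + 5*b + 6) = (b - 2)*(b + 3)*(b + 2)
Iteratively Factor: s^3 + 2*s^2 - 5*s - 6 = (s - 2)*(s^2 + 4*s + 3) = (s - 2)*(s + 1)*(s + 3)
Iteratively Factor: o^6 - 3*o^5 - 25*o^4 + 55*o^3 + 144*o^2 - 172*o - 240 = (o + 4)*(o^5 - 7*o^4 + 3*o^3 + 43*o^2 - 28*o - 60) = (o + 2)*(o + 4)*(o^4 - 9*o^3 + 21*o^2 + o - 30) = (o - 3)*(o + 2)*(o + 4)*(o^3 - 6*o^2 + 3*o + 10) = (o - 3)*(o - 2)*(o + 2)*(o + 4)*(o^2 - 4*o - 5) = (o - 3)*(o - 2)*(o + 1)*(o + 2)*(o + 4)*(o - 5)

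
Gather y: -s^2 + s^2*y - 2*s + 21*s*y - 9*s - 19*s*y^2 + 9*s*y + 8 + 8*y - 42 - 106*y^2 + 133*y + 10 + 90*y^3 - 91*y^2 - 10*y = -s^2 - 11*s + 90*y^3 + y^2*(-19*s - 197) + y*(s^2 + 30*s + 131) - 24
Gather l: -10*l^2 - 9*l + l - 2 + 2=-10*l^2 - 8*l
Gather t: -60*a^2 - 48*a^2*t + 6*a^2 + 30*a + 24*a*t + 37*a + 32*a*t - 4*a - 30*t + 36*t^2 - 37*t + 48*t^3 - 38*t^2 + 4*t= -54*a^2 + 63*a + 48*t^3 - 2*t^2 + t*(-48*a^2 + 56*a - 63)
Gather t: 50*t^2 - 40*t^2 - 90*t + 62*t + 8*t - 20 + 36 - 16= 10*t^2 - 20*t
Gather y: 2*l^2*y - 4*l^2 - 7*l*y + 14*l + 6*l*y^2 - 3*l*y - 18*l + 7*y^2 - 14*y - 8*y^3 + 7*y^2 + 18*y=-4*l^2 - 4*l - 8*y^3 + y^2*(6*l + 14) + y*(2*l^2 - 10*l + 4)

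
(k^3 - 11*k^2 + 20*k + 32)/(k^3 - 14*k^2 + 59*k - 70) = (k^3 - 11*k^2 + 20*k + 32)/(k^3 - 14*k^2 + 59*k - 70)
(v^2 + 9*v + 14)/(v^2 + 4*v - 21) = (v + 2)/(v - 3)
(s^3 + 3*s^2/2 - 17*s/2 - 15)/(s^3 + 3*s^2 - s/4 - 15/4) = 2*(s^2 - s - 6)/(2*s^2 + s - 3)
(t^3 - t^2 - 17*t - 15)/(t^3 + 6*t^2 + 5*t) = (t^2 - 2*t - 15)/(t*(t + 5))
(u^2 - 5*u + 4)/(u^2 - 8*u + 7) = (u - 4)/(u - 7)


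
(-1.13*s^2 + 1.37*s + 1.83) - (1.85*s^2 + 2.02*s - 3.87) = -2.98*s^2 - 0.65*s + 5.7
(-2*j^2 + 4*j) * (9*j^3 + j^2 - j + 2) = -18*j^5 + 34*j^4 + 6*j^3 - 8*j^2 + 8*j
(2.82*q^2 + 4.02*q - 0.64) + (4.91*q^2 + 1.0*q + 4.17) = 7.73*q^2 + 5.02*q + 3.53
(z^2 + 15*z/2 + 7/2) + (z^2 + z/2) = 2*z^2 + 8*z + 7/2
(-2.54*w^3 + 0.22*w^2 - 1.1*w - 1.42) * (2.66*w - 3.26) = -6.7564*w^4 + 8.8656*w^3 - 3.6432*w^2 - 0.1912*w + 4.6292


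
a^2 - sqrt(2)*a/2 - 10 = (a - 5*sqrt(2)/2)*(a + 2*sqrt(2))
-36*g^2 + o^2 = (-6*g + o)*(6*g + o)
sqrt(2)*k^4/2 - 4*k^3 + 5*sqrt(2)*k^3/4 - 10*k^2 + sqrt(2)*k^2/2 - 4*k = k*(k + 1/2)*(k - 4*sqrt(2))*(sqrt(2)*k/2 + sqrt(2))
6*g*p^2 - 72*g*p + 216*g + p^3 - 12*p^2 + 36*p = (6*g + p)*(p - 6)^2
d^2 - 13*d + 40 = (d - 8)*(d - 5)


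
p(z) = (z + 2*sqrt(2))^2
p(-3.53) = 0.49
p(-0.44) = 5.70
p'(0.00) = 5.66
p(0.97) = 14.43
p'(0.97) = 7.60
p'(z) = 2*z + 4*sqrt(2)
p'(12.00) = 29.66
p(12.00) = 219.88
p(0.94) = 14.20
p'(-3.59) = -1.52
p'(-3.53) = -1.40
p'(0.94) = 7.54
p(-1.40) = 2.04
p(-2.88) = 0.00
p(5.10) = 62.86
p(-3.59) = 0.58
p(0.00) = 8.00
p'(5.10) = 15.86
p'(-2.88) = -0.10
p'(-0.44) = 4.78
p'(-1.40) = 2.86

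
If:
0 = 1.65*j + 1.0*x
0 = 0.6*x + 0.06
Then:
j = 0.06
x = -0.10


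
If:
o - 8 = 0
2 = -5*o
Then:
No Solution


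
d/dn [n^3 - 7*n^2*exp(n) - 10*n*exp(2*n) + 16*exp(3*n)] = -7*n^2*exp(n) + 3*n^2 - 20*n*exp(2*n) - 14*n*exp(n) + 48*exp(3*n) - 10*exp(2*n)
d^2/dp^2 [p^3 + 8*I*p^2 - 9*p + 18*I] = 6*p + 16*I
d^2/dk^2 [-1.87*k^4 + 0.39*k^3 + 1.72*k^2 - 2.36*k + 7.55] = -22.44*k^2 + 2.34*k + 3.44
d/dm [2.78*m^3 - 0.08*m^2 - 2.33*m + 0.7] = 8.34*m^2 - 0.16*m - 2.33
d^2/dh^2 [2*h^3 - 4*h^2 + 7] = 12*h - 8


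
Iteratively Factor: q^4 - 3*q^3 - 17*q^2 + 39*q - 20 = (q + 4)*(q^3 - 7*q^2 + 11*q - 5) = (q - 5)*(q + 4)*(q^2 - 2*q + 1) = (q - 5)*(q - 1)*(q + 4)*(q - 1)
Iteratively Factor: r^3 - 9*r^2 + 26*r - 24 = (r - 4)*(r^2 - 5*r + 6) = (r - 4)*(r - 2)*(r - 3)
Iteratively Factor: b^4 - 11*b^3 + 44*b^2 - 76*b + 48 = (b - 2)*(b^3 - 9*b^2 + 26*b - 24) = (b - 4)*(b - 2)*(b^2 - 5*b + 6) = (b - 4)*(b - 3)*(b - 2)*(b - 2)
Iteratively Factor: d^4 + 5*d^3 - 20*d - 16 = (d - 2)*(d^3 + 7*d^2 + 14*d + 8) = (d - 2)*(d + 4)*(d^2 + 3*d + 2) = (d - 2)*(d + 2)*(d + 4)*(d + 1)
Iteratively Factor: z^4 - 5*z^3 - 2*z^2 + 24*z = (z - 3)*(z^3 - 2*z^2 - 8*z) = (z - 4)*(z - 3)*(z^2 + 2*z) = (z - 4)*(z - 3)*(z + 2)*(z)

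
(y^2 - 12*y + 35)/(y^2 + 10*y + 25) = (y^2 - 12*y + 35)/(y^2 + 10*y + 25)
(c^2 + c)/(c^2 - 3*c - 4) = c/(c - 4)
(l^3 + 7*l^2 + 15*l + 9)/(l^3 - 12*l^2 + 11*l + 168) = (l^2 + 4*l + 3)/(l^2 - 15*l + 56)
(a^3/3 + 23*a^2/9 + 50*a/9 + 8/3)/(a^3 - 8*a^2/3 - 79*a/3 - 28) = (3*a^2 + 14*a + 8)/(3*(3*a^2 - 17*a - 28))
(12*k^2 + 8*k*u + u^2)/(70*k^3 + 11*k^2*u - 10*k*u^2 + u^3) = (6*k + u)/(35*k^2 - 12*k*u + u^2)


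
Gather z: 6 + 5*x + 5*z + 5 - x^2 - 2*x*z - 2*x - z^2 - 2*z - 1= -x^2 + 3*x - z^2 + z*(3 - 2*x) + 10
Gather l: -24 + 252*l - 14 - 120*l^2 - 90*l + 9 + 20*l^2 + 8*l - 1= -100*l^2 + 170*l - 30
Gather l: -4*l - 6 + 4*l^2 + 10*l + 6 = 4*l^2 + 6*l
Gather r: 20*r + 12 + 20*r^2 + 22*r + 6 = 20*r^2 + 42*r + 18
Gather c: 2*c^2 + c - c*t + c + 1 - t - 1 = 2*c^2 + c*(2 - t) - t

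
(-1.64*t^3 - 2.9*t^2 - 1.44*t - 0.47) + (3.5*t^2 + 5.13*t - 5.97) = -1.64*t^3 + 0.6*t^2 + 3.69*t - 6.44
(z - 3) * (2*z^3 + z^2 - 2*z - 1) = 2*z^4 - 5*z^3 - 5*z^2 + 5*z + 3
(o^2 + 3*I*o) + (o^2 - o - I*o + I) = 2*o^2 - o + 2*I*o + I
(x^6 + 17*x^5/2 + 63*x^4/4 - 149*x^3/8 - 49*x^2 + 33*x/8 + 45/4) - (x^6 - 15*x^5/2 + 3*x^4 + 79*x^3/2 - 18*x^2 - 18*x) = 16*x^5 + 51*x^4/4 - 465*x^3/8 - 31*x^2 + 177*x/8 + 45/4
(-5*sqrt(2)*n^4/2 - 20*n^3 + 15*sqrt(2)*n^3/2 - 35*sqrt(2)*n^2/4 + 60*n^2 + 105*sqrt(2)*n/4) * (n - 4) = -5*sqrt(2)*n^5/2 - 20*n^4 + 35*sqrt(2)*n^4/2 - 155*sqrt(2)*n^3/4 + 140*n^3 - 240*n^2 + 245*sqrt(2)*n^2/4 - 105*sqrt(2)*n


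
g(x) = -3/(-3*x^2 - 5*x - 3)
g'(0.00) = -1.67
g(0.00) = 1.00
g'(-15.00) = 0.00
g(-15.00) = 0.00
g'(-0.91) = 1.58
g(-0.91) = 3.21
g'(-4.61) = 0.04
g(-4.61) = 0.07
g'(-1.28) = 3.50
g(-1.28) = 1.98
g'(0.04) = -1.53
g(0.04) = 0.94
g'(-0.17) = -2.39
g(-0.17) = 1.34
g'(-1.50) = 2.37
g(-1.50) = 1.33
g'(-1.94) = 0.95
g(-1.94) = 0.65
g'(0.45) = -0.67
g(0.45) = 0.51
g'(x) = -3*(6*x + 5)/(-3*x^2 - 5*x - 3)^2 = 3*(-6*x - 5)/(3*x^2 + 5*x + 3)^2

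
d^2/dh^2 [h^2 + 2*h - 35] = 2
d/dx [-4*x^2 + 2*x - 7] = 2 - 8*x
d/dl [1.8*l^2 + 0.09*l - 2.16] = 3.6*l + 0.09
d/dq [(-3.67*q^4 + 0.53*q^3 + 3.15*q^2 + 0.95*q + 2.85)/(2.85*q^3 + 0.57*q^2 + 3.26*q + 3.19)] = (-10.4595*q^6 - 4.1838*q^5 - 44.568*q^4 - 48.7886*q^3 - 9.5679*q^2 + 16.848*q - 6.2605)/(8.1225*q^6 + 3.249*q^5 + 18.9069*q^4 + 21.8994*q^3 + 14.2642*q^2 + 20.7988*q + 10.1761)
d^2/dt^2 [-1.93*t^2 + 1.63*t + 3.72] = -3.86000000000000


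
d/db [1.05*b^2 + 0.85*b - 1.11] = 2.1*b + 0.85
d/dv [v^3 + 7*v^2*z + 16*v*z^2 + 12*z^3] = 3*v^2 + 14*v*z + 16*z^2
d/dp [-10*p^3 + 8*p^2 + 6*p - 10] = -30*p^2 + 16*p + 6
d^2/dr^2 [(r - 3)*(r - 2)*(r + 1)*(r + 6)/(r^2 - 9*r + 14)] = 2*(r^3 - 21*r^2 + 147*r + 73)/(r^3 - 21*r^2 + 147*r - 343)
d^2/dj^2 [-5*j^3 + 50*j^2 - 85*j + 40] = 100 - 30*j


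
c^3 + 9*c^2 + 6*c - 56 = (c - 2)*(c + 4)*(c + 7)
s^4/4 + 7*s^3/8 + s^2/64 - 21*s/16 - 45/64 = (s/4 + 1/4)*(s - 5/4)*(s + 3/4)*(s + 3)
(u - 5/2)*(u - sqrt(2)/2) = u^2 - 5*u/2 - sqrt(2)*u/2 + 5*sqrt(2)/4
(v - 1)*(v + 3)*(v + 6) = v^3 + 8*v^2 + 9*v - 18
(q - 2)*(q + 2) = q^2 - 4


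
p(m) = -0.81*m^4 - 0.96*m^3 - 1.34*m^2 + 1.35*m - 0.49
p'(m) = -3.24*m^3 - 2.88*m^2 - 2.68*m + 1.35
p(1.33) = -5.86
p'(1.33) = -14.93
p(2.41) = -45.78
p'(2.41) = -67.19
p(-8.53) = -3801.94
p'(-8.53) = 1825.57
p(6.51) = -1768.17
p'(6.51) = -1032.05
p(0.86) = -1.37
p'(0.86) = -5.15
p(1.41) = -7.14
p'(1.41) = -17.24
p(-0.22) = -0.84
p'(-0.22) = 1.83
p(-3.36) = -86.98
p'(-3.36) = 100.74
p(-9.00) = -4735.75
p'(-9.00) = 2154.15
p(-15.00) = -38088.49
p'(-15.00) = 10328.55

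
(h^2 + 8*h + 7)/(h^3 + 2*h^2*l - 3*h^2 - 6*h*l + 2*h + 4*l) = (h^2 + 8*h + 7)/(h^3 + 2*h^2*l - 3*h^2 - 6*h*l + 2*h + 4*l)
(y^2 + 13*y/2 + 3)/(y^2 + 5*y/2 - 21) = (2*y + 1)/(2*y - 7)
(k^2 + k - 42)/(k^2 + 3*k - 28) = (k - 6)/(k - 4)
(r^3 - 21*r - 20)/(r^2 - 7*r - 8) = (r^2 - r - 20)/(r - 8)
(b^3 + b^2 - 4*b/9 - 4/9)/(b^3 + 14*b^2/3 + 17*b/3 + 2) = (b - 2/3)/(b + 3)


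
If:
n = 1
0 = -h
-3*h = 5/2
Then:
No Solution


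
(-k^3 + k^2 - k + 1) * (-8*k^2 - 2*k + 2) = 8*k^5 - 6*k^4 + 4*k^3 - 4*k^2 - 4*k + 2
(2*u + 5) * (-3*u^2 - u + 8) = -6*u^3 - 17*u^2 + 11*u + 40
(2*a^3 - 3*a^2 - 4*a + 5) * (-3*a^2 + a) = -6*a^5 + 11*a^4 + 9*a^3 - 19*a^2 + 5*a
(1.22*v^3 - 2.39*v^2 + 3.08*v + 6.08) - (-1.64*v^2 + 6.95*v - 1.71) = 1.22*v^3 - 0.75*v^2 - 3.87*v + 7.79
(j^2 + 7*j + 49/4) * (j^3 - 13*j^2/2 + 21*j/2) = j^5 + j^4/2 - 91*j^3/4 - 49*j^2/8 + 1029*j/8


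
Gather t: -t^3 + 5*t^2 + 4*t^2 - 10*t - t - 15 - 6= -t^3 + 9*t^2 - 11*t - 21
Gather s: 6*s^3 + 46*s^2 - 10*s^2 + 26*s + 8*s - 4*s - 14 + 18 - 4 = 6*s^3 + 36*s^2 + 30*s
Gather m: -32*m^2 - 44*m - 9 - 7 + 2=-32*m^2 - 44*m - 14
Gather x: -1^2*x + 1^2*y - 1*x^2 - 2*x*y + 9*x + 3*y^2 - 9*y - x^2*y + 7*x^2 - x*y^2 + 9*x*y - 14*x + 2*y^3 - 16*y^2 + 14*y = x^2*(6 - y) + x*(-y^2 + 7*y - 6) + 2*y^3 - 13*y^2 + 6*y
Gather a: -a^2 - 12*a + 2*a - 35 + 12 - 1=-a^2 - 10*a - 24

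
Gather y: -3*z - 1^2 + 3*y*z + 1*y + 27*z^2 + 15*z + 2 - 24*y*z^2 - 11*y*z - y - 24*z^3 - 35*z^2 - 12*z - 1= y*(-24*z^2 - 8*z) - 24*z^3 - 8*z^2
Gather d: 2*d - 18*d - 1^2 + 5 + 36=40 - 16*d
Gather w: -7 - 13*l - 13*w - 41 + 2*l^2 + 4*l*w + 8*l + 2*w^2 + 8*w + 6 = 2*l^2 - 5*l + 2*w^2 + w*(4*l - 5) - 42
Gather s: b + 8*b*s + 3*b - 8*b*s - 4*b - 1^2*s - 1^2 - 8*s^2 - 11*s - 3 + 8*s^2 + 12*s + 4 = 0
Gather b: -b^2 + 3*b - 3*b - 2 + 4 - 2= -b^2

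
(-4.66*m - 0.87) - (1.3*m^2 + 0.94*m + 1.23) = -1.3*m^2 - 5.6*m - 2.1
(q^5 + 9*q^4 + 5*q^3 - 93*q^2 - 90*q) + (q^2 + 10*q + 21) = q^5 + 9*q^4 + 5*q^3 - 92*q^2 - 80*q + 21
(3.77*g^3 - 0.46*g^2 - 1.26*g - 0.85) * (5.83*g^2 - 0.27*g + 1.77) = 21.9791*g^5 - 3.6997*g^4 - 0.5487*g^3 - 5.4295*g^2 - 2.0007*g - 1.5045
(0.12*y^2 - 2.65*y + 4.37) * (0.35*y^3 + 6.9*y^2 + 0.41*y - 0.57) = 0.042*y^5 - 0.0994999999999999*y^4 - 16.7063*y^3 + 28.9981*y^2 + 3.3022*y - 2.4909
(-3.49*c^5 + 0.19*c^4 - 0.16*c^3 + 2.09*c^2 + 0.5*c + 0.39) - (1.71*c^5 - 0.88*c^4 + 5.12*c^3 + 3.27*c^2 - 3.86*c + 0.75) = -5.2*c^5 + 1.07*c^4 - 5.28*c^3 - 1.18*c^2 + 4.36*c - 0.36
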